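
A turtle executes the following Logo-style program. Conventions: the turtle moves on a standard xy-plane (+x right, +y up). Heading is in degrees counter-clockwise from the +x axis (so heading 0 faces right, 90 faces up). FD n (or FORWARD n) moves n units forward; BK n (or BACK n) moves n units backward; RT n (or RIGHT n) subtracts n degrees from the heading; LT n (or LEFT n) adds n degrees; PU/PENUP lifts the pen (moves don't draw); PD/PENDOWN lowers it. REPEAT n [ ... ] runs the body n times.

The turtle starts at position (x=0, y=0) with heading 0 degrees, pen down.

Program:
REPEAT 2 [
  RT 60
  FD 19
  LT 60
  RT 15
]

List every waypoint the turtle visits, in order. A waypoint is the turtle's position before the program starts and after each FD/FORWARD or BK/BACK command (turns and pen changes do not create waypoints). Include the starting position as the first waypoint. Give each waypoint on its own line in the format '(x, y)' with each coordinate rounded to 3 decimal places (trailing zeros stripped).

Answer: (0, 0)
(9.5, -16.454)
(14.418, -34.807)

Derivation:
Executing turtle program step by step:
Start: pos=(0,0), heading=0, pen down
REPEAT 2 [
  -- iteration 1/2 --
  RT 60: heading 0 -> 300
  FD 19: (0,0) -> (9.5,-16.454) [heading=300, draw]
  LT 60: heading 300 -> 0
  RT 15: heading 0 -> 345
  -- iteration 2/2 --
  RT 60: heading 345 -> 285
  FD 19: (9.5,-16.454) -> (14.418,-34.807) [heading=285, draw]
  LT 60: heading 285 -> 345
  RT 15: heading 345 -> 330
]
Final: pos=(14.418,-34.807), heading=330, 2 segment(s) drawn
Waypoints (3 total):
(0, 0)
(9.5, -16.454)
(14.418, -34.807)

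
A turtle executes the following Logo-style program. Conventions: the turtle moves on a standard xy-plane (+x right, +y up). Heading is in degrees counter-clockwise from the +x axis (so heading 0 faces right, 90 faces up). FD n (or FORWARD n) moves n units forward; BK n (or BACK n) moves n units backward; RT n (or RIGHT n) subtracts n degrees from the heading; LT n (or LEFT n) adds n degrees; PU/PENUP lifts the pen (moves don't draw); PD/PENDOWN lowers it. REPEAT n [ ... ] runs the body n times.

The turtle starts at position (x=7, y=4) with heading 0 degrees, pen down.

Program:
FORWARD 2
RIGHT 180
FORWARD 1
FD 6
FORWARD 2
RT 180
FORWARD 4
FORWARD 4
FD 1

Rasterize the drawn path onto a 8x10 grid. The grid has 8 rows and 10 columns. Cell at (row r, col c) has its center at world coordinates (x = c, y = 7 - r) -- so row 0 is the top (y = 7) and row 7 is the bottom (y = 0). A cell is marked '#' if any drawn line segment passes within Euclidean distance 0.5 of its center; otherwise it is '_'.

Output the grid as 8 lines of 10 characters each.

Segment 0: (7,4) -> (9,4)
Segment 1: (9,4) -> (8,4)
Segment 2: (8,4) -> (2,4)
Segment 3: (2,4) -> (0,4)
Segment 4: (0,4) -> (4,4)
Segment 5: (4,4) -> (8,4)
Segment 6: (8,4) -> (9,4)

Answer: __________
__________
__________
##########
__________
__________
__________
__________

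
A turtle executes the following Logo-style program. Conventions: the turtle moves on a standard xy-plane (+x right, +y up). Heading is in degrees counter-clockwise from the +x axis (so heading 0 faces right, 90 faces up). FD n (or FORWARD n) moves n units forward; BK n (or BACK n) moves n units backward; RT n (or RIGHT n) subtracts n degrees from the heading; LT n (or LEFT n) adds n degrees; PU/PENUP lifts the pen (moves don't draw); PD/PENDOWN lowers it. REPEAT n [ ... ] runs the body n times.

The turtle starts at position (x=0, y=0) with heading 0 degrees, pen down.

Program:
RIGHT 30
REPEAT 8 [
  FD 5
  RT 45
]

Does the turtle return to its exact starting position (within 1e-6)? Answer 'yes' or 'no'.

Answer: yes

Derivation:
Executing turtle program step by step:
Start: pos=(0,0), heading=0, pen down
RT 30: heading 0 -> 330
REPEAT 8 [
  -- iteration 1/8 --
  FD 5: (0,0) -> (4.33,-2.5) [heading=330, draw]
  RT 45: heading 330 -> 285
  -- iteration 2/8 --
  FD 5: (4.33,-2.5) -> (5.624,-7.33) [heading=285, draw]
  RT 45: heading 285 -> 240
  -- iteration 3/8 --
  FD 5: (5.624,-7.33) -> (3.124,-11.66) [heading=240, draw]
  RT 45: heading 240 -> 195
  -- iteration 4/8 --
  FD 5: (3.124,-11.66) -> (-1.705,-12.954) [heading=195, draw]
  RT 45: heading 195 -> 150
  -- iteration 5/8 --
  FD 5: (-1.705,-12.954) -> (-6.036,-10.454) [heading=150, draw]
  RT 45: heading 150 -> 105
  -- iteration 6/8 --
  FD 5: (-6.036,-10.454) -> (-7.33,-5.624) [heading=105, draw]
  RT 45: heading 105 -> 60
  -- iteration 7/8 --
  FD 5: (-7.33,-5.624) -> (-4.83,-1.294) [heading=60, draw]
  RT 45: heading 60 -> 15
  -- iteration 8/8 --
  FD 5: (-4.83,-1.294) -> (0,0) [heading=15, draw]
  RT 45: heading 15 -> 330
]
Final: pos=(0,0), heading=330, 8 segment(s) drawn

Start position: (0, 0)
Final position: (0, 0)
Distance = 0; < 1e-6 -> CLOSED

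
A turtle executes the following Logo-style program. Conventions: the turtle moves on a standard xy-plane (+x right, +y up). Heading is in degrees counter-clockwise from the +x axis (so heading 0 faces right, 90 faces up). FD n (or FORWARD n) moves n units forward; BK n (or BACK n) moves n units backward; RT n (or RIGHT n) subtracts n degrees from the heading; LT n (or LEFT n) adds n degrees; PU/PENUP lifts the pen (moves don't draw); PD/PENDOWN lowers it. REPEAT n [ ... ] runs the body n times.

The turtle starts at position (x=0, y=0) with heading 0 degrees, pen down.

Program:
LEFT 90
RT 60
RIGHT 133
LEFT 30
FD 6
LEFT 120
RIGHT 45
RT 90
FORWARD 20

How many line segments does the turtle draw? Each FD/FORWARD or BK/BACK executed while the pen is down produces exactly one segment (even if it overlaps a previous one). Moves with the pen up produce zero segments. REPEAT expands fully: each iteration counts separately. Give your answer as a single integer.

Executing turtle program step by step:
Start: pos=(0,0), heading=0, pen down
LT 90: heading 0 -> 90
RT 60: heading 90 -> 30
RT 133: heading 30 -> 257
LT 30: heading 257 -> 287
FD 6: (0,0) -> (1.754,-5.738) [heading=287, draw]
LT 120: heading 287 -> 47
RT 45: heading 47 -> 2
RT 90: heading 2 -> 272
FD 20: (1.754,-5.738) -> (2.452,-25.726) [heading=272, draw]
Final: pos=(2.452,-25.726), heading=272, 2 segment(s) drawn
Segments drawn: 2

Answer: 2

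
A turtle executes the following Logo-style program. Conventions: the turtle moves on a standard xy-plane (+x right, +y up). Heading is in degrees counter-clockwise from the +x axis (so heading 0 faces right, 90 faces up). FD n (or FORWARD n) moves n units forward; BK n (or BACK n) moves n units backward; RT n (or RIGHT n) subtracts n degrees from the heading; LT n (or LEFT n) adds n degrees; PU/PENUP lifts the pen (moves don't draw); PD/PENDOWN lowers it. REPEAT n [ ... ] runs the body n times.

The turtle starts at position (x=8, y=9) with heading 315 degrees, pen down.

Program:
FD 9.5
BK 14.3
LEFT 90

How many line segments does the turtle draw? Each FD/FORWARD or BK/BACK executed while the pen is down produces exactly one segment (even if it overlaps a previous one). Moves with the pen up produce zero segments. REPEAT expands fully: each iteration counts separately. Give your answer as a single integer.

Executing turtle program step by step:
Start: pos=(8,9), heading=315, pen down
FD 9.5: (8,9) -> (14.718,2.282) [heading=315, draw]
BK 14.3: (14.718,2.282) -> (4.606,12.394) [heading=315, draw]
LT 90: heading 315 -> 45
Final: pos=(4.606,12.394), heading=45, 2 segment(s) drawn
Segments drawn: 2

Answer: 2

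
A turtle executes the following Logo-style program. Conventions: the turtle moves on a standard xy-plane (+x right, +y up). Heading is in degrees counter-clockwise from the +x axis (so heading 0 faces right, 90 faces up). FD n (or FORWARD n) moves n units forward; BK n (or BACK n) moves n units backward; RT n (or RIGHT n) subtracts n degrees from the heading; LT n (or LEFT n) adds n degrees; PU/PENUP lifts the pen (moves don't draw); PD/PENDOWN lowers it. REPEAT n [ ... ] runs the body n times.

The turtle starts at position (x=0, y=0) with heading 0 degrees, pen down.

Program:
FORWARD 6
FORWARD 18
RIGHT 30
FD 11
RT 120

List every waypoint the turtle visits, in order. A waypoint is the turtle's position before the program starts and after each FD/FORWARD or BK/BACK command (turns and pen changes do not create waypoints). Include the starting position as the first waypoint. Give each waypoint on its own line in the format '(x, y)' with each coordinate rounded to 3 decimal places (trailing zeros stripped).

Answer: (0, 0)
(6, 0)
(24, 0)
(33.526, -5.5)

Derivation:
Executing turtle program step by step:
Start: pos=(0,0), heading=0, pen down
FD 6: (0,0) -> (6,0) [heading=0, draw]
FD 18: (6,0) -> (24,0) [heading=0, draw]
RT 30: heading 0 -> 330
FD 11: (24,0) -> (33.526,-5.5) [heading=330, draw]
RT 120: heading 330 -> 210
Final: pos=(33.526,-5.5), heading=210, 3 segment(s) drawn
Waypoints (4 total):
(0, 0)
(6, 0)
(24, 0)
(33.526, -5.5)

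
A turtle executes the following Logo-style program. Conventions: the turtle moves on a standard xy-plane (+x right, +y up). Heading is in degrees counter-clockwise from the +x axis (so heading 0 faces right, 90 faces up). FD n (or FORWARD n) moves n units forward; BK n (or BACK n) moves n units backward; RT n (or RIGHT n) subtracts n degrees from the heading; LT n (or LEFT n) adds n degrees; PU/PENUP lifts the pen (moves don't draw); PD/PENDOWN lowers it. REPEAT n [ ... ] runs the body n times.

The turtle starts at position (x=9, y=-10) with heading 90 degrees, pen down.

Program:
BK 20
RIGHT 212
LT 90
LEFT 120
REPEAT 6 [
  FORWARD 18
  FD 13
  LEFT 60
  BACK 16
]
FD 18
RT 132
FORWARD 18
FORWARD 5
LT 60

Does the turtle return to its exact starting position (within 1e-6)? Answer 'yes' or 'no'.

Answer: no

Derivation:
Executing turtle program step by step:
Start: pos=(9,-10), heading=90, pen down
BK 20: (9,-10) -> (9,-30) [heading=90, draw]
RT 212: heading 90 -> 238
LT 90: heading 238 -> 328
LT 120: heading 328 -> 88
REPEAT 6 [
  -- iteration 1/6 --
  FD 18: (9,-30) -> (9.628,-12.011) [heading=88, draw]
  FD 13: (9.628,-12.011) -> (10.082,0.981) [heading=88, draw]
  LT 60: heading 88 -> 148
  BK 16: (10.082,0.981) -> (23.651,-7.498) [heading=148, draw]
  -- iteration 2/6 --
  FD 18: (23.651,-7.498) -> (8.386,2.041) [heading=148, draw]
  FD 13: (8.386,2.041) -> (-2.639,8.93) [heading=148, draw]
  LT 60: heading 148 -> 208
  BK 16: (-2.639,8.93) -> (11.488,16.441) [heading=208, draw]
  -- iteration 3/6 --
  FD 18: (11.488,16.441) -> (-4.405,7.991) [heading=208, draw]
  FD 13: (-4.405,7.991) -> (-15.883,1.888) [heading=208, draw]
  LT 60: heading 208 -> 268
  BK 16: (-15.883,1.888) -> (-15.325,17.878) [heading=268, draw]
  -- iteration 4/6 --
  FD 18: (-15.325,17.878) -> (-15.953,-0.111) [heading=268, draw]
  FD 13: (-15.953,-0.111) -> (-16.407,-13.103) [heading=268, draw]
  LT 60: heading 268 -> 328
  BK 16: (-16.407,-13.103) -> (-29.975,-4.624) [heading=328, draw]
  -- iteration 5/6 --
  FD 18: (-29.975,-4.624) -> (-14.71,-14.163) [heading=328, draw]
  FD 13: (-14.71,-14.163) -> (-3.686,-21.052) [heading=328, draw]
  LT 60: heading 328 -> 28
  BK 16: (-3.686,-21.052) -> (-17.813,-28.563) [heading=28, draw]
  -- iteration 6/6 --
  FD 18: (-17.813,-28.563) -> (-1.92,-20.113) [heading=28, draw]
  FD 13: (-1.92,-20.113) -> (9.558,-14.01) [heading=28, draw]
  LT 60: heading 28 -> 88
  BK 16: (9.558,-14.01) -> (9,-30) [heading=88, draw]
]
FD 18: (9,-30) -> (9.628,-12.011) [heading=88, draw]
RT 132: heading 88 -> 316
FD 18: (9.628,-12.011) -> (22.576,-24.515) [heading=316, draw]
FD 5: (22.576,-24.515) -> (26.173,-27.988) [heading=316, draw]
LT 60: heading 316 -> 16
Final: pos=(26.173,-27.988), heading=16, 22 segment(s) drawn

Start position: (9, -10)
Final position: (26.173, -27.988)
Distance = 24.869; >= 1e-6 -> NOT closed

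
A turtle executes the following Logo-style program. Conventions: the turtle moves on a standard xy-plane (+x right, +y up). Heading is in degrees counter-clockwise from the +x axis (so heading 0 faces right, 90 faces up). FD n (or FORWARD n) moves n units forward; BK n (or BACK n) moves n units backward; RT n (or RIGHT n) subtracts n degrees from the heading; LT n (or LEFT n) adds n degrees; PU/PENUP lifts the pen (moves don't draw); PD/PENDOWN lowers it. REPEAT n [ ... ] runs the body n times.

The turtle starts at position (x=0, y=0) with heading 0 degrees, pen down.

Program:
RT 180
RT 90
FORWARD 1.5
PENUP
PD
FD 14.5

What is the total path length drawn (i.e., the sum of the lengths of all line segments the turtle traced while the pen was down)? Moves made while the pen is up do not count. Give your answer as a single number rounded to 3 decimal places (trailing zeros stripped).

Executing turtle program step by step:
Start: pos=(0,0), heading=0, pen down
RT 180: heading 0 -> 180
RT 90: heading 180 -> 90
FD 1.5: (0,0) -> (0,1.5) [heading=90, draw]
PU: pen up
PD: pen down
FD 14.5: (0,1.5) -> (0,16) [heading=90, draw]
Final: pos=(0,16), heading=90, 2 segment(s) drawn

Segment lengths:
  seg 1: (0,0) -> (0,1.5), length = 1.5
  seg 2: (0,1.5) -> (0,16), length = 14.5
Total = 16

Answer: 16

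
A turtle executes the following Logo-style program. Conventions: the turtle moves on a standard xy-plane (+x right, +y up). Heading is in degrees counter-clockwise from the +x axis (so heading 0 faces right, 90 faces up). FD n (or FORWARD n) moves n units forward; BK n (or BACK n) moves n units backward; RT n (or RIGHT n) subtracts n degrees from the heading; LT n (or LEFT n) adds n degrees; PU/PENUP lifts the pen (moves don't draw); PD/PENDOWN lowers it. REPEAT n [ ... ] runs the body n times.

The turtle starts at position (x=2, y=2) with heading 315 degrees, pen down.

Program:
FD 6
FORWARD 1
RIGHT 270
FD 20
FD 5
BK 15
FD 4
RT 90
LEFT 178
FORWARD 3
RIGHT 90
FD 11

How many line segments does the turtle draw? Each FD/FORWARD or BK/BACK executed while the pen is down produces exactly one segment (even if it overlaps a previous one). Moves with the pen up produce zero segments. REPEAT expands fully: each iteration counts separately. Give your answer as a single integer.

Answer: 8

Derivation:
Executing turtle program step by step:
Start: pos=(2,2), heading=315, pen down
FD 6: (2,2) -> (6.243,-2.243) [heading=315, draw]
FD 1: (6.243,-2.243) -> (6.95,-2.95) [heading=315, draw]
RT 270: heading 315 -> 45
FD 20: (6.95,-2.95) -> (21.092,11.192) [heading=45, draw]
FD 5: (21.092,11.192) -> (24.627,14.728) [heading=45, draw]
BK 15: (24.627,14.728) -> (14.021,4.121) [heading=45, draw]
FD 4: (14.021,4.121) -> (16.849,6.95) [heading=45, draw]
RT 90: heading 45 -> 315
LT 178: heading 315 -> 133
FD 3: (16.849,6.95) -> (14.803,9.144) [heading=133, draw]
RT 90: heading 133 -> 43
FD 11: (14.803,9.144) -> (22.848,16.646) [heading=43, draw]
Final: pos=(22.848,16.646), heading=43, 8 segment(s) drawn
Segments drawn: 8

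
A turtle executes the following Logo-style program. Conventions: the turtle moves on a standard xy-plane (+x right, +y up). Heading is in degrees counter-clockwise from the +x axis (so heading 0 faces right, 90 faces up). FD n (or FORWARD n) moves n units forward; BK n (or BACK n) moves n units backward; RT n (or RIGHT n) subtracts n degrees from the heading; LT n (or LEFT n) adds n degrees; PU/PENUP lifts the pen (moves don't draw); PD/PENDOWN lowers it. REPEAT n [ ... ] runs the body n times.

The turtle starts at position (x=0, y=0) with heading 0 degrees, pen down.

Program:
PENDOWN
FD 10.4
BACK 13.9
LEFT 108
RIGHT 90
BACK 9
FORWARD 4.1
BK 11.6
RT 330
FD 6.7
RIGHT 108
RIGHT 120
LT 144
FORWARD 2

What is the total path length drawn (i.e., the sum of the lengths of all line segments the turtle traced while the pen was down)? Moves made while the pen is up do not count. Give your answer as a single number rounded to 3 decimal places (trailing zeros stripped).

Executing turtle program step by step:
Start: pos=(0,0), heading=0, pen down
PD: pen down
FD 10.4: (0,0) -> (10.4,0) [heading=0, draw]
BK 13.9: (10.4,0) -> (-3.5,0) [heading=0, draw]
LT 108: heading 0 -> 108
RT 90: heading 108 -> 18
BK 9: (-3.5,0) -> (-12.06,-2.781) [heading=18, draw]
FD 4.1: (-12.06,-2.781) -> (-8.16,-1.514) [heading=18, draw]
BK 11.6: (-8.16,-1.514) -> (-19.192,-5.099) [heading=18, draw]
RT 330: heading 18 -> 48
FD 6.7: (-19.192,-5.099) -> (-14.709,-0.12) [heading=48, draw]
RT 108: heading 48 -> 300
RT 120: heading 300 -> 180
LT 144: heading 180 -> 324
FD 2: (-14.709,-0.12) -> (-13.091,-1.295) [heading=324, draw]
Final: pos=(-13.091,-1.295), heading=324, 7 segment(s) drawn

Segment lengths:
  seg 1: (0,0) -> (10.4,0), length = 10.4
  seg 2: (10.4,0) -> (-3.5,0), length = 13.9
  seg 3: (-3.5,0) -> (-12.06,-2.781), length = 9
  seg 4: (-12.06,-2.781) -> (-8.16,-1.514), length = 4.1
  seg 5: (-8.16,-1.514) -> (-19.192,-5.099), length = 11.6
  seg 6: (-19.192,-5.099) -> (-14.709,-0.12), length = 6.7
  seg 7: (-14.709,-0.12) -> (-13.091,-1.295), length = 2
Total = 57.7

Answer: 57.7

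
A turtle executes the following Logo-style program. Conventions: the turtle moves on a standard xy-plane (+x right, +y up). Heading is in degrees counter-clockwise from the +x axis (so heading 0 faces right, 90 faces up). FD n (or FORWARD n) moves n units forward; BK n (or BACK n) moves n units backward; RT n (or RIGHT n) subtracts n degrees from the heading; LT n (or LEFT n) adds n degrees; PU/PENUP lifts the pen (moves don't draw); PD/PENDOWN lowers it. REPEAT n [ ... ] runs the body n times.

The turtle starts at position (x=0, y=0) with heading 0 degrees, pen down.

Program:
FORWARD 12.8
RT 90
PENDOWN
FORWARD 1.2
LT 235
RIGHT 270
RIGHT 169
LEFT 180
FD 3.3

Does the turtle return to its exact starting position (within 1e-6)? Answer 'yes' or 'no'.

Executing turtle program step by step:
Start: pos=(0,0), heading=0, pen down
FD 12.8: (0,0) -> (12.8,0) [heading=0, draw]
RT 90: heading 0 -> 270
PD: pen down
FD 1.2: (12.8,0) -> (12.8,-1.2) [heading=270, draw]
LT 235: heading 270 -> 145
RT 270: heading 145 -> 235
RT 169: heading 235 -> 66
LT 180: heading 66 -> 246
FD 3.3: (12.8,-1.2) -> (11.458,-4.215) [heading=246, draw]
Final: pos=(11.458,-4.215), heading=246, 3 segment(s) drawn

Start position: (0, 0)
Final position: (11.458, -4.215)
Distance = 12.208; >= 1e-6 -> NOT closed

Answer: no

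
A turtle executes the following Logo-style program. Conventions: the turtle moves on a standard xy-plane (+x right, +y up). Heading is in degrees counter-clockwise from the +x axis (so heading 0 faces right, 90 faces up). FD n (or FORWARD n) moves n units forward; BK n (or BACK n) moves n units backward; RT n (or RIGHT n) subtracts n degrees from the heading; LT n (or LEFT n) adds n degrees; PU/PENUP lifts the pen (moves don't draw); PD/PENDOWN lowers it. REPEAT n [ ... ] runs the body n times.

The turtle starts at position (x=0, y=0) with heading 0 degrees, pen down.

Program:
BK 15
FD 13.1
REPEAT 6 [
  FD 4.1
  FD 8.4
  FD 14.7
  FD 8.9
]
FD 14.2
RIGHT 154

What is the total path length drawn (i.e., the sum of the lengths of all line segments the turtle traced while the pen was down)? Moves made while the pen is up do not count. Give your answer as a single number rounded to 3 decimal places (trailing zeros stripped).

Answer: 258.9

Derivation:
Executing turtle program step by step:
Start: pos=(0,0), heading=0, pen down
BK 15: (0,0) -> (-15,0) [heading=0, draw]
FD 13.1: (-15,0) -> (-1.9,0) [heading=0, draw]
REPEAT 6 [
  -- iteration 1/6 --
  FD 4.1: (-1.9,0) -> (2.2,0) [heading=0, draw]
  FD 8.4: (2.2,0) -> (10.6,0) [heading=0, draw]
  FD 14.7: (10.6,0) -> (25.3,0) [heading=0, draw]
  FD 8.9: (25.3,0) -> (34.2,0) [heading=0, draw]
  -- iteration 2/6 --
  FD 4.1: (34.2,0) -> (38.3,0) [heading=0, draw]
  FD 8.4: (38.3,0) -> (46.7,0) [heading=0, draw]
  FD 14.7: (46.7,0) -> (61.4,0) [heading=0, draw]
  FD 8.9: (61.4,0) -> (70.3,0) [heading=0, draw]
  -- iteration 3/6 --
  FD 4.1: (70.3,0) -> (74.4,0) [heading=0, draw]
  FD 8.4: (74.4,0) -> (82.8,0) [heading=0, draw]
  FD 14.7: (82.8,0) -> (97.5,0) [heading=0, draw]
  FD 8.9: (97.5,0) -> (106.4,0) [heading=0, draw]
  -- iteration 4/6 --
  FD 4.1: (106.4,0) -> (110.5,0) [heading=0, draw]
  FD 8.4: (110.5,0) -> (118.9,0) [heading=0, draw]
  FD 14.7: (118.9,0) -> (133.6,0) [heading=0, draw]
  FD 8.9: (133.6,0) -> (142.5,0) [heading=0, draw]
  -- iteration 5/6 --
  FD 4.1: (142.5,0) -> (146.6,0) [heading=0, draw]
  FD 8.4: (146.6,0) -> (155,0) [heading=0, draw]
  FD 14.7: (155,0) -> (169.7,0) [heading=0, draw]
  FD 8.9: (169.7,0) -> (178.6,0) [heading=0, draw]
  -- iteration 6/6 --
  FD 4.1: (178.6,0) -> (182.7,0) [heading=0, draw]
  FD 8.4: (182.7,0) -> (191.1,0) [heading=0, draw]
  FD 14.7: (191.1,0) -> (205.8,0) [heading=0, draw]
  FD 8.9: (205.8,0) -> (214.7,0) [heading=0, draw]
]
FD 14.2: (214.7,0) -> (228.9,0) [heading=0, draw]
RT 154: heading 0 -> 206
Final: pos=(228.9,0), heading=206, 27 segment(s) drawn

Segment lengths:
  seg 1: (0,0) -> (-15,0), length = 15
  seg 2: (-15,0) -> (-1.9,0), length = 13.1
  seg 3: (-1.9,0) -> (2.2,0), length = 4.1
  seg 4: (2.2,0) -> (10.6,0), length = 8.4
  seg 5: (10.6,0) -> (25.3,0), length = 14.7
  seg 6: (25.3,0) -> (34.2,0), length = 8.9
  seg 7: (34.2,0) -> (38.3,0), length = 4.1
  seg 8: (38.3,0) -> (46.7,0), length = 8.4
  seg 9: (46.7,0) -> (61.4,0), length = 14.7
  seg 10: (61.4,0) -> (70.3,0), length = 8.9
  seg 11: (70.3,0) -> (74.4,0), length = 4.1
  seg 12: (74.4,0) -> (82.8,0), length = 8.4
  seg 13: (82.8,0) -> (97.5,0), length = 14.7
  seg 14: (97.5,0) -> (106.4,0), length = 8.9
  seg 15: (106.4,0) -> (110.5,0), length = 4.1
  seg 16: (110.5,0) -> (118.9,0), length = 8.4
  seg 17: (118.9,0) -> (133.6,0), length = 14.7
  seg 18: (133.6,0) -> (142.5,0), length = 8.9
  seg 19: (142.5,0) -> (146.6,0), length = 4.1
  seg 20: (146.6,0) -> (155,0), length = 8.4
  seg 21: (155,0) -> (169.7,0), length = 14.7
  seg 22: (169.7,0) -> (178.6,0), length = 8.9
  seg 23: (178.6,0) -> (182.7,0), length = 4.1
  seg 24: (182.7,0) -> (191.1,0), length = 8.4
  seg 25: (191.1,0) -> (205.8,0), length = 14.7
  seg 26: (205.8,0) -> (214.7,0), length = 8.9
  seg 27: (214.7,0) -> (228.9,0), length = 14.2
Total = 258.9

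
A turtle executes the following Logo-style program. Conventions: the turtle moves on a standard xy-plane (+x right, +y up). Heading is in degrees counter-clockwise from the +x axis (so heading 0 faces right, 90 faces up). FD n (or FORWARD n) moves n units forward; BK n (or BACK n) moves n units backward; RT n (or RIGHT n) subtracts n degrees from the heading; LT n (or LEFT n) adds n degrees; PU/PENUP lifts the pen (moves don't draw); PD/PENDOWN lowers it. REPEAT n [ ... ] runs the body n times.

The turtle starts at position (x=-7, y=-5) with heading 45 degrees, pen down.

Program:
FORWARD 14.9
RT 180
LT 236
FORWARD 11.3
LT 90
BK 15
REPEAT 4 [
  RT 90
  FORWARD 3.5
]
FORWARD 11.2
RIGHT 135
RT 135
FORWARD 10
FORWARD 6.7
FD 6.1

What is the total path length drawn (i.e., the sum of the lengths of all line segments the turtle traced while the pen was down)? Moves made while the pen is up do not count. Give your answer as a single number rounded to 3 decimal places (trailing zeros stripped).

Executing turtle program step by step:
Start: pos=(-7,-5), heading=45, pen down
FD 14.9: (-7,-5) -> (3.536,5.536) [heading=45, draw]
RT 180: heading 45 -> 225
LT 236: heading 225 -> 101
FD 11.3: (3.536,5.536) -> (1.38,16.628) [heading=101, draw]
LT 90: heading 101 -> 191
BK 15: (1.38,16.628) -> (16.104,19.49) [heading=191, draw]
REPEAT 4 [
  -- iteration 1/4 --
  RT 90: heading 191 -> 101
  FD 3.5: (16.104,19.49) -> (15.436,22.926) [heading=101, draw]
  -- iteration 2/4 --
  RT 90: heading 101 -> 11
  FD 3.5: (15.436,22.926) -> (18.872,23.594) [heading=11, draw]
  -- iteration 3/4 --
  RT 90: heading 11 -> 281
  FD 3.5: (18.872,23.594) -> (19.54,20.158) [heading=281, draw]
  -- iteration 4/4 --
  RT 90: heading 281 -> 191
  FD 3.5: (19.54,20.158) -> (16.104,19.49) [heading=191, draw]
]
FD 11.2: (16.104,19.49) -> (5.11,17.353) [heading=191, draw]
RT 135: heading 191 -> 56
RT 135: heading 56 -> 281
FD 10: (5.11,17.353) -> (7.018,7.537) [heading=281, draw]
FD 6.7: (7.018,7.537) -> (8.296,0.96) [heading=281, draw]
FD 6.1: (8.296,0.96) -> (9.46,-5.028) [heading=281, draw]
Final: pos=(9.46,-5.028), heading=281, 11 segment(s) drawn

Segment lengths:
  seg 1: (-7,-5) -> (3.536,5.536), length = 14.9
  seg 2: (3.536,5.536) -> (1.38,16.628), length = 11.3
  seg 3: (1.38,16.628) -> (16.104,19.49), length = 15
  seg 4: (16.104,19.49) -> (15.436,22.926), length = 3.5
  seg 5: (15.436,22.926) -> (18.872,23.594), length = 3.5
  seg 6: (18.872,23.594) -> (19.54,20.158), length = 3.5
  seg 7: (19.54,20.158) -> (16.104,19.49), length = 3.5
  seg 8: (16.104,19.49) -> (5.11,17.353), length = 11.2
  seg 9: (5.11,17.353) -> (7.018,7.537), length = 10
  seg 10: (7.018,7.537) -> (8.296,0.96), length = 6.7
  seg 11: (8.296,0.96) -> (9.46,-5.028), length = 6.1
Total = 89.2

Answer: 89.2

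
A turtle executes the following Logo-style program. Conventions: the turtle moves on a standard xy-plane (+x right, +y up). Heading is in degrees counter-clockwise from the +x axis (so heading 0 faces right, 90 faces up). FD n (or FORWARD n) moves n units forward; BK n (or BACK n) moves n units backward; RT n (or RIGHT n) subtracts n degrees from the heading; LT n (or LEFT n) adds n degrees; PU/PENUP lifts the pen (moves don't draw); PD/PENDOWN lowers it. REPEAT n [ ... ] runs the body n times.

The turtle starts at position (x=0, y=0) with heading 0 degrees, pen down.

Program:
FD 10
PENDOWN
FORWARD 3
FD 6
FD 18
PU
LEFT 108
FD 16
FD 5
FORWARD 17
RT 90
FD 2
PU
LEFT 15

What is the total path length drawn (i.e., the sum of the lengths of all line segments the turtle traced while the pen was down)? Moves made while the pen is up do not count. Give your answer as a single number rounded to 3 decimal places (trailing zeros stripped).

Answer: 37

Derivation:
Executing turtle program step by step:
Start: pos=(0,0), heading=0, pen down
FD 10: (0,0) -> (10,0) [heading=0, draw]
PD: pen down
FD 3: (10,0) -> (13,0) [heading=0, draw]
FD 6: (13,0) -> (19,0) [heading=0, draw]
FD 18: (19,0) -> (37,0) [heading=0, draw]
PU: pen up
LT 108: heading 0 -> 108
FD 16: (37,0) -> (32.056,15.217) [heading=108, move]
FD 5: (32.056,15.217) -> (30.511,19.972) [heading=108, move]
FD 17: (30.511,19.972) -> (25.257,36.14) [heading=108, move]
RT 90: heading 108 -> 18
FD 2: (25.257,36.14) -> (27.159,36.758) [heading=18, move]
PU: pen up
LT 15: heading 18 -> 33
Final: pos=(27.159,36.758), heading=33, 4 segment(s) drawn

Segment lengths:
  seg 1: (0,0) -> (10,0), length = 10
  seg 2: (10,0) -> (13,0), length = 3
  seg 3: (13,0) -> (19,0), length = 6
  seg 4: (19,0) -> (37,0), length = 18
Total = 37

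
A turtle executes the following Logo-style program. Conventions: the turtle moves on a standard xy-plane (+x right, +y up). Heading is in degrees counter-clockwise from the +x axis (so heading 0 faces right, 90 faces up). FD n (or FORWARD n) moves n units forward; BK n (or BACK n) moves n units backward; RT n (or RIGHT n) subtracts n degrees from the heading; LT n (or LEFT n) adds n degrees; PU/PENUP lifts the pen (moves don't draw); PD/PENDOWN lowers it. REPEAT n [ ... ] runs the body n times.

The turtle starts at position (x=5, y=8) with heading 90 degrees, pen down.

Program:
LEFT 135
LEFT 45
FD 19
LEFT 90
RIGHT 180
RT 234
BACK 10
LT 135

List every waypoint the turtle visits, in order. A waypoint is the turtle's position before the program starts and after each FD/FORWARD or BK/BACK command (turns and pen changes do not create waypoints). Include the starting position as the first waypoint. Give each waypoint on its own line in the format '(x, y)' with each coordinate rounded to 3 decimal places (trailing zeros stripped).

Answer: (5, 8)
(5, -11)
(-0.878, -2.91)

Derivation:
Executing turtle program step by step:
Start: pos=(5,8), heading=90, pen down
LT 135: heading 90 -> 225
LT 45: heading 225 -> 270
FD 19: (5,8) -> (5,-11) [heading=270, draw]
LT 90: heading 270 -> 0
RT 180: heading 0 -> 180
RT 234: heading 180 -> 306
BK 10: (5,-11) -> (-0.878,-2.91) [heading=306, draw]
LT 135: heading 306 -> 81
Final: pos=(-0.878,-2.91), heading=81, 2 segment(s) drawn
Waypoints (3 total):
(5, 8)
(5, -11)
(-0.878, -2.91)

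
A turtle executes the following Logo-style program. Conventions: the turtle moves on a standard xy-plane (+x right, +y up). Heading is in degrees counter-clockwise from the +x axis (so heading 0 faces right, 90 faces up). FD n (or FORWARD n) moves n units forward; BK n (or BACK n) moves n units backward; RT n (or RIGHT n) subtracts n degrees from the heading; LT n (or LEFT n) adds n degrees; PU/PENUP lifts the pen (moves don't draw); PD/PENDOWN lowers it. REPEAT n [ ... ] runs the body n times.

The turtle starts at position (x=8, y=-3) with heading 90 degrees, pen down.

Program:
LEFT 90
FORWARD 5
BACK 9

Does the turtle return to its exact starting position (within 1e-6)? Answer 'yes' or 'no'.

Answer: no

Derivation:
Executing turtle program step by step:
Start: pos=(8,-3), heading=90, pen down
LT 90: heading 90 -> 180
FD 5: (8,-3) -> (3,-3) [heading=180, draw]
BK 9: (3,-3) -> (12,-3) [heading=180, draw]
Final: pos=(12,-3), heading=180, 2 segment(s) drawn

Start position: (8, -3)
Final position: (12, -3)
Distance = 4; >= 1e-6 -> NOT closed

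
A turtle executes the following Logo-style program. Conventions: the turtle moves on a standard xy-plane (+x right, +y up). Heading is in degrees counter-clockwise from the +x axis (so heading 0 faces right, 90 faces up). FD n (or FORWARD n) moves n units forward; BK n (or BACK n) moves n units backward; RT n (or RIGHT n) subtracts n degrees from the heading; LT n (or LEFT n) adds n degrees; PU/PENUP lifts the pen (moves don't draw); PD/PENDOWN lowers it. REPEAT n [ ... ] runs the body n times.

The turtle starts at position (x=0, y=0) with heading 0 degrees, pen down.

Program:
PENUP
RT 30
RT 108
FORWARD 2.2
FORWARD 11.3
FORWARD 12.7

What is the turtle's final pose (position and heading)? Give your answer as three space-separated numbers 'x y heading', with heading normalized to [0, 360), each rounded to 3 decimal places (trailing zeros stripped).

Answer: -19.47 -17.531 222

Derivation:
Executing turtle program step by step:
Start: pos=(0,0), heading=0, pen down
PU: pen up
RT 30: heading 0 -> 330
RT 108: heading 330 -> 222
FD 2.2: (0,0) -> (-1.635,-1.472) [heading=222, move]
FD 11.3: (-1.635,-1.472) -> (-10.032,-9.033) [heading=222, move]
FD 12.7: (-10.032,-9.033) -> (-19.47,-17.531) [heading=222, move]
Final: pos=(-19.47,-17.531), heading=222, 0 segment(s) drawn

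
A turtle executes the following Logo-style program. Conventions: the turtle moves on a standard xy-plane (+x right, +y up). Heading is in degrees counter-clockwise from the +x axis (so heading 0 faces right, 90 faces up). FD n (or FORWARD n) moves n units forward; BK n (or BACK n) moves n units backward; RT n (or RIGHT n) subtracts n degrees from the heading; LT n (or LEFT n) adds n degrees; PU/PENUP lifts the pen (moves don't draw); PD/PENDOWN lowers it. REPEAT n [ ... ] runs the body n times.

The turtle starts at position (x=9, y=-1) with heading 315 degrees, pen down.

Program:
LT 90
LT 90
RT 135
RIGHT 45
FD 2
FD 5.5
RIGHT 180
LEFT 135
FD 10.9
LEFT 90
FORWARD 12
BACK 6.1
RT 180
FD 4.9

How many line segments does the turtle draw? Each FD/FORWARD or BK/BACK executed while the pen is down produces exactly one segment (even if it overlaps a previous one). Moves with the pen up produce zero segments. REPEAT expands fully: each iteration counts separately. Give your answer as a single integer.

Executing turtle program step by step:
Start: pos=(9,-1), heading=315, pen down
LT 90: heading 315 -> 45
LT 90: heading 45 -> 135
RT 135: heading 135 -> 0
RT 45: heading 0 -> 315
FD 2: (9,-1) -> (10.414,-2.414) [heading=315, draw]
FD 5.5: (10.414,-2.414) -> (14.303,-6.303) [heading=315, draw]
RT 180: heading 315 -> 135
LT 135: heading 135 -> 270
FD 10.9: (14.303,-6.303) -> (14.303,-17.203) [heading=270, draw]
LT 90: heading 270 -> 0
FD 12: (14.303,-17.203) -> (26.303,-17.203) [heading=0, draw]
BK 6.1: (26.303,-17.203) -> (20.203,-17.203) [heading=0, draw]
RT 180: heading 0 -> 180
FD 4.9: (20.203,-17.203) -> (15.303,-17.203) [heading=180, draw]
Final: pos=(15.303,-17.203), heading=180, 6 segment(s) drawn
Segments drawn: 6

Answer: 6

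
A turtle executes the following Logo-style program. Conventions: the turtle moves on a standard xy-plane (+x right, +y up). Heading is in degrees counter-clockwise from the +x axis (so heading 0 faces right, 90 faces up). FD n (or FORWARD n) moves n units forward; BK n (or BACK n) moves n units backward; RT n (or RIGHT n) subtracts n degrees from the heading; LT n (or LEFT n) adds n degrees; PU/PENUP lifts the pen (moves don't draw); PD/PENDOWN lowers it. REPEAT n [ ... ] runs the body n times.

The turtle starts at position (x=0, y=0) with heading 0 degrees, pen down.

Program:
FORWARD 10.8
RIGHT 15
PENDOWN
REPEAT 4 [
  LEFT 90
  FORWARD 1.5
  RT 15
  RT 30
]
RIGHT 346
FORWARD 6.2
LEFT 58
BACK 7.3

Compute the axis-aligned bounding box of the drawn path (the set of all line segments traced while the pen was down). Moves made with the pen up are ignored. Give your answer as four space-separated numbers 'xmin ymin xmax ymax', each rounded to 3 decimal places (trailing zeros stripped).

Executing turtle program step by step:
Start: pos=(0,0), heading=0, pen down
FD 10.8: (0,0) -> (10.8,0) [heading=0, draw]
RT 15: heading 0 -> 345
PD: pen down
REPEAT 4 [
  -- iteration 1/4 --
  LT 90: heading 345 -> 75
  FD 1.5: (10.8,0) -> (11.188,1.449) [heading=75, draw]
  RT 15: heading 75 -> 60
  RT 30: heading 60 -> 30
  -- iteration 2/4 --
  LT 90: heading 30 -> 120
  FD 1.5: (11.188,1.449) -> (10.438,2.748) [heading=120, draw]
  RT 15: heading 120 -> 105
  RT 30: heading 105 -> 75
  -- iteration 3/4 --
  LT 90: heading 75 -> 165
  FD 1.5: (10.438,2.748) -> (8.989,3.136) [heading=165, draw]
  RT 15: heading 165 -> 150
  RT 30: heading 150 -> 120
  -- iteration 4/4 --
  LT 90: heading 120 -> 210
  FD 1.5: (8.989,3.136) -> (7.69,2.386) [heading=210, draw]
  RT 15: heading 210 -> 195
  RT 30: heading 195 -> 165
]
RT 346: heading 165 -> 179
FD 6.2: (7.69,2.386) -> (1.491,2.494) [heading=179, draw]
LT 58: heading 179 -> 237
BK 7.3: (1.491,2.494) -> (5.467,8.617) [heading=237, draw]
Final: pos=(5.467,8.617), heading=237, 7 segment(s) drawn

Segment endpoints: x in {0, 1.491, 5.467, 7.69, 8.989, 10.438, 10.8, 11.188}, y in {0, 1.449, 2.386, 2.494, 2.748, 3.136, 8.617}
xmin=0, ymin=0, xmax=11.188, ymax=8.617

Answer: 0 0 11.188 8.617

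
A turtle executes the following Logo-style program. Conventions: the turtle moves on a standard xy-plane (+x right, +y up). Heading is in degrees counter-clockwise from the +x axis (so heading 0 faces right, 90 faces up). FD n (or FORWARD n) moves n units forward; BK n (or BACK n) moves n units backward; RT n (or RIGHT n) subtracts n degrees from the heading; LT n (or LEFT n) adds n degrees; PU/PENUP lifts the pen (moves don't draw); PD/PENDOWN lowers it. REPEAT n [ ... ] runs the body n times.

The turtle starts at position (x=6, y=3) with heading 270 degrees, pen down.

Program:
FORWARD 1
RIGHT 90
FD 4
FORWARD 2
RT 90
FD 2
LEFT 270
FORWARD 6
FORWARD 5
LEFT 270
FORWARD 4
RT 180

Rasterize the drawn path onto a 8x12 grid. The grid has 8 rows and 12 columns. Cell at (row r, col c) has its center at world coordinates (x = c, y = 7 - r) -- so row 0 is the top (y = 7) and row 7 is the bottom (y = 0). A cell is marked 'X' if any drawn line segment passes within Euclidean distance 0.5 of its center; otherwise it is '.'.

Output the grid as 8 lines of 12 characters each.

Segment 0: (6,3) -> (6,2)
Segment 1: (6,2) -> (2,2)
Segment 2: (2,2) -> (0,2)
Segment 3: (0,2) -> (0,4)
Segment 4: (0,4) -> (6,4)
Segment 5: (6,4) -> (11,4)
Segment 6: (11,4) -> (11,-0)

Answer: ............
............
............
XXXXXXXXXXXX
X.....X....X
XXXXXXX....X
...........X
...........X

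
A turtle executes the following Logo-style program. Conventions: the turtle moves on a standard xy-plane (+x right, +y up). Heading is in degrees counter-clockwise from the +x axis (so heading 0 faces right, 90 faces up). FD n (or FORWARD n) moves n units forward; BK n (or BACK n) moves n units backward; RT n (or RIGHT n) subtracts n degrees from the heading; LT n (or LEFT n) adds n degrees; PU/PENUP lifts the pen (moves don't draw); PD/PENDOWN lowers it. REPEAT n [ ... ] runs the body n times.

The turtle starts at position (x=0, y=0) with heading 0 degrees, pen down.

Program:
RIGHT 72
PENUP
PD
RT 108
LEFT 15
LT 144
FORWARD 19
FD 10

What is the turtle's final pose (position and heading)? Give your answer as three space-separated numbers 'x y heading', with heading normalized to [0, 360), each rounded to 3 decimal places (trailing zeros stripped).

Answer: 27.074 -10.393 339

Derivation:
Executing turtle program step by step:
Start: pos=(0,0), heading=0, pen down
RT 72: heading 0 -> 288
PU: pen up
PD: pen down
RT 108: heading 288 -> 180
LT 15: heading 180 -> 195
LT 144: heading 195 -> 339
FD 19: (0,0) -> (17.738,-6.809) [heading=339, draw]
FD 10: (17.738,-6.809) -> (27.074,-10.393) [heading=339, draw]
Final: pos=(27.074,-10.393), heading=339, 2 segment(s) drawn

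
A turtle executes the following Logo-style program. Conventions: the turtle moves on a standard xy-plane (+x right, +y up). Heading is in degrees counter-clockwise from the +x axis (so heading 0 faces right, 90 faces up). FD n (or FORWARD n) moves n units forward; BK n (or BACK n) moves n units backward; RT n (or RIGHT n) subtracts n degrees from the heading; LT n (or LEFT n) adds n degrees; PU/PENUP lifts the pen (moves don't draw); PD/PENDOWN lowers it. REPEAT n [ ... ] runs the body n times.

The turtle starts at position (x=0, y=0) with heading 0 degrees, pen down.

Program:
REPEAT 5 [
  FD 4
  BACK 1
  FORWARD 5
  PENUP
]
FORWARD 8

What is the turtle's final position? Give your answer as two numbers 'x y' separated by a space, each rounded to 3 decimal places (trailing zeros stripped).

Answer: 48 0

Derivation:
Executing turtle program step by step:
Start: pos=(0,0), heading=0, pen down
REPEAT 5 [
  -- iteration 1/5 --
  FD 4: (0,0) -> (4,0) [heading=0, draw]
  BK 1: (4,0) -> (3,0) [heading=0, draw]
  FD 5: (3,0) -> (8,0) [heading=0, draw]
  PU: pen up
  -- iteration 2/5 --
  FD 4: (8,0) -> (12,0) [heading=0, move]
  BK 1: (12,0) -> (11,0) [heading=0, move]
  FD 5: (11,0) -> (16,0) [heading=0, move]
  PU: pen up
  -- iteration 3/5 --
  FD 4: (16,0) -> (20,0) [heading=0, move]
  BK 1: (20,0) -> (19,0) [heading=0, move]
  FD 5: (19,0) -> (24,0) [heading=0, move]
  PU: pen up
  -- iteration 4/5 --
  FD 4: (24,0) -> (28,0) [heading=0, move]
  BK 1: (28,0) -> (27,0) [heading=0, move]
  FD 5: (27,0) -> (32,0) [heading=0, move]
  PU: pen up
  -- iteration 5/5 --
  FD 4: (32,0) -> (36,0) [heading=0, move]
  BK 1: (36,0) -> (35,0) [heading=0, move]
  FD 5: (35,0) -> (40,0) [heading=0, move]
  PU: pen up
]
FD 8: (40,0) -> (48,0) [heading=0, move]
Final: pos=(48,0), heading=0, 3 segment(s) drawn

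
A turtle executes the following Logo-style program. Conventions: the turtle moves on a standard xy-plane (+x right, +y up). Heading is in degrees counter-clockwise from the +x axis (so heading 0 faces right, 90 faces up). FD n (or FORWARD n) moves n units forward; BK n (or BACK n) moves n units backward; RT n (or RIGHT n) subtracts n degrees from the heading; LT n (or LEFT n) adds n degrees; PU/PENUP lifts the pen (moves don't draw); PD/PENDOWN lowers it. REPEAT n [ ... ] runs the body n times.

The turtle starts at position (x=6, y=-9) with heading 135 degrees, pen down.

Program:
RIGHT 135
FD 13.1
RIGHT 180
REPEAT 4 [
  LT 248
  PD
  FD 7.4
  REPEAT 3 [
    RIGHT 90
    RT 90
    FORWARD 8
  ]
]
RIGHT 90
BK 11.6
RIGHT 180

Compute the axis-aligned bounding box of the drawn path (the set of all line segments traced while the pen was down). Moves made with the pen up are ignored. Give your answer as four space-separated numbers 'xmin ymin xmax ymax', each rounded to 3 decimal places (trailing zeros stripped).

Executing turtle program step by step:
Start: pos=(6,-9), heading=135, pen down
RT 135: heading 135 -> 0
FD 13.1: (6,-9) -> (19.1,-9) [heading=0, draw]
RT 180: heading 0 -> 180
REPEAT 4 [
  -- iteration 1/4 --
  LT 248: heading 180 -> 68
  PD: pen down
  FD 7.4: (19.1,-9) -> (21.872,-2.139) [heading=68, draw]
  REPEAT 3 [
    -- iteration 1/3 --
    RT 90: heading 68 -> 338
    RT 90: heading 338 -> 248
    FD 8: (21.872,-2.139) -> (18.875,-9.556) [heading=248, draw]
    -- iteration 2/3 --
    RT 90: heading 248 -> 158
    RT 90: heading 158 -> 68
    FD 8: (18.875,-9.556) -> (21.872,-2.139) [heading=68, draw]
    -- iteration 3/3 --
    RT 90: heading 68 -> 338
    RT 90: heading 338 -> 248
    FD 8: (21.872,-2.139) -> (18.875,-9.556) [heading=248, draw]
  ]
  -- iteration 2/4 --
  LT 248: heading 248 -> 136
  PD: pen down
  FD 7.4: (18.875,-9.556) -> (13.552,-4.416) [heading=136, draw]
  REPEAT 3 [
    -- iteration 1/3 --
    RT 90: heading 136 -> 46
    RT 90: heading 46 -> 316
    FD 8: (13.552,-4.416) -> (19.307,-9.973) [heading=316, draw]
    -- iteration 2/3 --
    RT 90: heading 316 -> 226
    RT 90: heading 226 -> 136
    FD 8: (19.307,-9.973) -> (13.552,-4.416) [heading=136, draw]
    -- iteration 3/3 --
    RT 90: heading 136 -> 46
    RT 90: heading 46 -> 316
    FD 8: (13.552,-4.416) -> (19.307,-9.973) [heading=316, draw]
  ]
  -- iteration 3/4 --
  LT 248: heading 316 -> 204
  PD: pen down
  FD 7.4: (19.307,-9.973) -> (12.547,-12.983) [heading=204, draw]
  REPEAT 3 [
    -- iteration 1/3 --
    RT 90: heading 204 -> 114
    RT 90: heading 114 -> 24
    FD 8: (12.547,-12.983) -> (19.855,-9.729) [heading=24, draw]
    -- iteration 2/3 --
    RT 90: heading 24 -> 294
    RT 90: heading 294 -> 204
    FD 8: (19.855,-9.729) -> (12.547,-12.983) [heading=204, draw]
    -- iteration 3/3 --
    RT 90: heading 204 -> 114
    RT 90: heading 114 -> 24
    FD 8: (12.547,-12.983) -> (19.855,-9.729) [heading=24, draw]
  ]
  -- iteration 4/4 --
  LT 248: heading 24 -> 272
  PD: pen down
  FD 7.4: (19.855,-9.729) -> (20.113,-17.125) [heading=272, draw]
  REPEAT 3 [
    -- iteration 1/3 --
    RT 90: heading 272 -> 182
    RT 90: heading 182 -> 92
    FD 8: (20.113,-17.125) -> (19.834,-9.129) [heading=92, draw]
    -- iteration 2/3 --
    RT 90: heading 92 -> 2
    RT 90: heading 2 -> 272
    FD 8: (19.834,-9.129) -> (20.113,-17.125) [heading=272, draw]
    -- iteration 3/3 --
    RT 90: heading 272 -> 182
    RT 90: heading 182 -> 92
    FD 8: (20.113,-17.125) -> (19.834,-9.129) [heading=92, draw]
  ]
]
RT 90: heading 92 -> 2
BK 11.6: (19.834,-9.129) -> (8.241,-9.534) [heading=2, draw]
RT 180: heading 2 -> 182
Final: pos=(8.241,-9.534), heading=182, 18 segment(s) drawn

Segment endpoints: x in {6, 8.241, 12.547, 12.547, 13.552, 13.552, 18.875, 18.875, 19.1, 19.307, 19.834, 19.855, 20.113, 20.113, 21.872}, y in {-17.125, -12.983, -12.983, -9.973, -9.729, -9.556, -9.556, -9.534, -9.129, -9, -4.416, -4.416, -2.139}
xmin=6, ymin=-17.125, xmax=21.872, ymax=-2.139

Answer: 6 -17.125 21.872 -2.139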